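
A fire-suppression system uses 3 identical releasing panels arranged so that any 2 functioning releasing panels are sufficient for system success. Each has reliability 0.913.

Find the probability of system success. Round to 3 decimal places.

R = Σ_{i=2}^{3} C(3,i) p^i (1−p)^{3−i} with p = 0.913
C(3,2)·0.913^2·0.087^1 = 0.21756
C(3,3)·0.913^3·0.087^0 = 0.76105
Sum = 0.979

0.979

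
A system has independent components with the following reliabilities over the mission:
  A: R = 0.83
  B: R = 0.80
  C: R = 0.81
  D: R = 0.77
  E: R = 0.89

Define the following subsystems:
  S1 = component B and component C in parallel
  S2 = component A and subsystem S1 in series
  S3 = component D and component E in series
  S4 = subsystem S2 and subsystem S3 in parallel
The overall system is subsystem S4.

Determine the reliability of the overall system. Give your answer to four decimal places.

0.9366

Parallel (B and C): 1 − (1 − 0.800000)(1 − 0.810000) = 0.962000
Series (A and [0.962000]): 0.830000 × 0.962000 = 0.798460
Series (D and E): 0.770000 × 0.890000 = 0.685300
Parallel ([0.798460] and [0.685300]): 1 − (1 − 0.798460)(1 − 0.685300) = 0.9366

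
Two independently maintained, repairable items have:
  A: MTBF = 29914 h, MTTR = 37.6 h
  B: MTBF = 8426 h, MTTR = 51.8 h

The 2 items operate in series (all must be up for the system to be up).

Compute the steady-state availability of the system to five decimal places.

A(A) = MTBF/(MTBF+MTTR) = 29914/(29914+37.6) = 0.998745
A(B) = MTBF/(MTBF+MTTR) = 8426/(8426+51.8) = 0.993890
Series availability: 0.998745 × 0.993890 = 0.99264

0.99264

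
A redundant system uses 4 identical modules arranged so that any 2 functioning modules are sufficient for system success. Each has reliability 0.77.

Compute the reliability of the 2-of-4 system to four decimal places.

0.9597

R = Σ_{i=2}^{4} C(4,i) p^i (1−p)^{4−i} with p = 0.77
C(4,2)·0.77^2·0.23^2 = 0.188186
C(4,3)·0.77^3·0.23^1 = 0.420010
C(4,4)·0.77^4·0.23^0 = 0.351530
Sum = 0.9597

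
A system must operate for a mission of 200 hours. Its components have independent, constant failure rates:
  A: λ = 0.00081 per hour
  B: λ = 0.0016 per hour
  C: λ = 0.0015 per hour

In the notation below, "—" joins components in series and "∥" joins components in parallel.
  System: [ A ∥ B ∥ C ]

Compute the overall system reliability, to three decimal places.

R(A) = exp(−0.00081 × 200) = 0.85044
R(B) = exp(−0.0016 × 200) = 0.72615
R(C) = exp(−0.0015 × 200) = 0.74082
Parallel (A, B, and C): 1 − (1 − 0.85044)(1 − 0.72615)(1 − 0.74082) = 0.989

0.989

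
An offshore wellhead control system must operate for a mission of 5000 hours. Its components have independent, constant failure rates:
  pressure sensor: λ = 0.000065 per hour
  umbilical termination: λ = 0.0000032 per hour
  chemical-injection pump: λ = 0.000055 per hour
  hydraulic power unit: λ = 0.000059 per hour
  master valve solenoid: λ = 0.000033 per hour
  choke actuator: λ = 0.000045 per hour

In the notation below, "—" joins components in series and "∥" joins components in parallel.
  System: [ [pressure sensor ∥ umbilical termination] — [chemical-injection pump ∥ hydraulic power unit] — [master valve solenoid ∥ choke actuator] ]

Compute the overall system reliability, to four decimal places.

0.9058

R(pressure sensor) = exp(−0.000065 × 5000) = 0.722527
R(umbilical termination) = exp(−0.0000032 × 5000) = 0.984127
R(chemical-injection pump) = exp(−0.000055 × 5000) = 0.759572
R(hydraulic power unit) = exp(−0.000059 × 5000) = 0.744532
R(master valve solenoid) = exp(−0.000033 × 5000) = 0.847894
R(choke actuator) = exp(−0.000045 × 5000) = 0.798516
Parallel (pressure sensor and umbilical termination): 1 − (1 − 0.722527)(1 − 0.984127) = 0.995596
Parallel (chemical-injection pump and hydraulic power unit): 1 − (1 − 0.759572)(1 − 0.744532) = 0.938578
Parallel (master valve solenoid and choke actuator): 1 − (1 − 0.847894)(1 − 0.798516) = 0.969353
Series ([0.995596], [0.938578], and [0.969353]): 0.995596 × 0.938578 × 0.969353 = 0.9058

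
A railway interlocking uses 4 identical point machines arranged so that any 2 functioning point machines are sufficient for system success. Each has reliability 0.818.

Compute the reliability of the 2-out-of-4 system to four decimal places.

R = Σ_{i=2}^{4} C(4,i) p^i (1−p)^{4−i} with p = 0.818
C(4,2)·0.818^2·0.182^2 = 0.132984
C(4,3)·0.818^3·0.182^1 = 0.398466
C(4,4)·0.818^4·0.182^0 = 0.447727
Sum = 0.9792

0.9792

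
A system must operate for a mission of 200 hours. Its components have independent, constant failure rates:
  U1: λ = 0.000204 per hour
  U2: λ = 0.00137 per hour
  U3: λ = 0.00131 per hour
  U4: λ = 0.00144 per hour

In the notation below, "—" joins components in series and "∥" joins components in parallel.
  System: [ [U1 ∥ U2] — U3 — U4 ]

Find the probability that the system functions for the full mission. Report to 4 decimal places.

0.5714

R(U1) = exp(−0.000204 × 200) = 0.960021
R(U2) = exp(−0.00137 × 200) = 0.760332
R(U3) = exp(−0.00131 × 200) = 0.769511
R(U4) = exp(−0.00144 × 200) = 0.749762
Parallel (U1 and U2): 1 − (1 − 0.960021)(1 − 0.760332) = 0.990418
Series ([0.990418], U3, and U4): 0.990418 × 0.769511 × 0.749762 = 0.5714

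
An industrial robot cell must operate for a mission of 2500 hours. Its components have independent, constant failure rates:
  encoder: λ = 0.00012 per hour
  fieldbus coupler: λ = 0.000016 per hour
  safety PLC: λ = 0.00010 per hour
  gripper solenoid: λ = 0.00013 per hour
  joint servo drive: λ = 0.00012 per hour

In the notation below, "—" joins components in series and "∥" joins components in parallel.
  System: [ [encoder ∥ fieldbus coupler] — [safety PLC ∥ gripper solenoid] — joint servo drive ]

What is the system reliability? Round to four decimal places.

0.6883

R(encoder) = exp(−0.00012 × 2500) = 0.740818
R(fieldbus coupler) = exp(−0.000016 × 2500) = 0.960789
R(safety PLC) = exp(−0.00010 × 2500) = 0.778801
R(gripper solenoid) = exp(−0.00013 × 2500) = 0.722527
R(joint servo drive) = exp(−0.00012 × 2500) = 0.740818
Parallel (encoder and fieldbus coupler): 1 − (1 − 0.740818)(1 − 0.960789) = 0.989837
Parallel (safety PLC and gripper solenoid): 1 − (1 − 0.778801)(1 − 0.722527) = 0.938623
Series ([0.989837], [0.938623], and joint servo drive): 0.989837 × 0.938623 × 0.740818 = 0.6883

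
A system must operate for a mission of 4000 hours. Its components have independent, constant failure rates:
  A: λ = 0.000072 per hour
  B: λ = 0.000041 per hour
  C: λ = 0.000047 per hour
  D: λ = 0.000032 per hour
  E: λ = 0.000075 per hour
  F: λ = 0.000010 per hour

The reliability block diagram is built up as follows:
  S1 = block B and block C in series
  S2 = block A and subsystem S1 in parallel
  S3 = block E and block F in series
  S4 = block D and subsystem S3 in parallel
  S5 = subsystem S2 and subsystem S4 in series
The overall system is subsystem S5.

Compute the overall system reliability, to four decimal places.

0.8937

R(A) = exp(−0.000072 × 4000) = 0.749762
R(B) = exp(−0.000041 × 4000) = 0.848742
R(C) = exp(−0.000047 × 4000) = 0.828615
R(D) = exp(−0.000032 × 4000) = 0.879853
R(E) = exp(−0.000075 × 4000) = 0.740818
R(F) = exp(−0.000010 × 4000) = 0.960789
Series (B and C): 0.848742 × 0.828615 = 0.703280
Parallel (A and [0.703280]): 1 − (1 − 0.749762)(1 − 0.703280) = 0.925749
Series (E and F): 0.740818 × 0.960789 = 0.711770
Parallel (D and [0.711770]): 1 − (1 − 0.879853)(1 − 0.711770) = 0.965370
Series ([0.925749] and [0.965370]): 0.925749 × 0.965370 = 0.8937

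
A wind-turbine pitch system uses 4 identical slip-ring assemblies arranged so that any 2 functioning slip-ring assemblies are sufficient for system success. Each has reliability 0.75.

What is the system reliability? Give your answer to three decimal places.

R = Σ_{i=2}^{4} C(4,i) p^i (1−p)^{4−i} with p = 0.75
C(4,2)·0.75^2·0.25^2 = 0.21094
C(4,3)·0.75^3·0.25^1 = 0.42188
C(4,4)·0.75^4·0.25^0 = 0.31641
Sum = 0.949

0.949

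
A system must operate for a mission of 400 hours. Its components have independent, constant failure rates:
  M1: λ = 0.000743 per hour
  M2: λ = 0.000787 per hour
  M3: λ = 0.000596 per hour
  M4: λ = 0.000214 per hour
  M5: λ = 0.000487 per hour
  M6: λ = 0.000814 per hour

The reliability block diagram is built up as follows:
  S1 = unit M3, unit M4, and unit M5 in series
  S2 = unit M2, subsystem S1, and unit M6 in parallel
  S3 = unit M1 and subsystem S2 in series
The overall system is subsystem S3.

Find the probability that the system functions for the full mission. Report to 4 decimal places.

0.7203

R(M1) = exp(−0.000743 × 400) = 0.742895
R(M2) = exp(−0.000787 × 400) = 0.729935
R(M3) = exp(−0.000596 × 400) = 0.787887
R(M4) = exp(−0.000214 × 400) = 0.917961
R(M5) = exp(−0.000487 × 400) = 0.822999
R(M6) = exp(−0.000814 × 400) = 0.722094
Series (M3, M4, and M5): 0.787887 × 0.917961 × 0.822999 = 0.595234
Parallel (M2, [0.595234], and M6): 1 − (1 − 0.729935)(1 − 0.595234)(1 − 0.722094) = 0.969621
Series (M1 and [0.969621]): 0.742895 × 0.969621 = 0.7203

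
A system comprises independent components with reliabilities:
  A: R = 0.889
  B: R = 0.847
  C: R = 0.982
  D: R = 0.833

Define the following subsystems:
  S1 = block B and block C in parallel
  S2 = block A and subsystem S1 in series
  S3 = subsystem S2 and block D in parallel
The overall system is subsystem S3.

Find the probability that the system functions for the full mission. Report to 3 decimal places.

Parallel (B and C): 1 − (1 − 0.84700)(1 − 0.98200) = 0.99725
Series (A and [0.99725]): 0.88900 × 0.99725 = 0.88656
Parallel ([0.88656] and D): 1 − (1 − 0.88656)(1 − 0.83300) = 0.981

0.981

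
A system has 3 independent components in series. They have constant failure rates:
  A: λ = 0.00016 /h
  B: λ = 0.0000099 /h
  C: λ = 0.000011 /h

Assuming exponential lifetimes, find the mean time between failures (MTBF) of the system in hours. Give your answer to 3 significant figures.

Series of exponential components: λ_sys = Σ λ_i
λ_sys = 0.00016 + 0.0000099 + 0.000011 = 1.8090e-04 /h
MTBF = 1 / λ_sys = 5530 h

5530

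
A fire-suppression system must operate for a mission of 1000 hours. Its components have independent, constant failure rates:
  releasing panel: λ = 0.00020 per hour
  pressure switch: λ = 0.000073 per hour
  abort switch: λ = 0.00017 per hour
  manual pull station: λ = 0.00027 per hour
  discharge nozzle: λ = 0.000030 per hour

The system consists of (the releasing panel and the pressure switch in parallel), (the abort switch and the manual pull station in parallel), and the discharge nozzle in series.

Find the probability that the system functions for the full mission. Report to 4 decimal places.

0.9226

R(releasing panel) = exp(−0.00020 × 1000) = 0.818731
R(pressure switch) = exp(−0.000073 × 1000) = 0.929601
R(abort switch) = exp(−0.00017 × 1000) = 0.843665
R(manual pull station) = exp(−0.00027 × 1000) = 0.763379
R(discharge nozzle) = exp(−0.000030 × 1000) = 0.970446
Parallel (releasing panel and pressure switch): 1 − (1 − 0.818731)(1 − 0.929601) = 0.987239
Parallel (abort switch and manual pull station): 1 − (1 − 0.843665)(1 − 0.763379) = 0.963008
Series ([0.987239], [0.963008], and discharge nozzle): 0.987239 × 0.963008 × 0.970446 = 0.9226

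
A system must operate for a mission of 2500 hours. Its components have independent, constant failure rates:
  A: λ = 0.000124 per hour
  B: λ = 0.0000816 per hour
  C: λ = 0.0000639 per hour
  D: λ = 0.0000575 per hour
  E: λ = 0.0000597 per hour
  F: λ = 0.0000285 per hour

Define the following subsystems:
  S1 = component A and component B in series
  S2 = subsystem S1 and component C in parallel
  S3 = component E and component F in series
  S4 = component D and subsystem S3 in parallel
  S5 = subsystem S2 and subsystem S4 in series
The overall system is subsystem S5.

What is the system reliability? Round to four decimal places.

R(A) = exp(−0.000124 × 2500) = 0.733447
R(B) = exp(−0.0000816 × 2500) = 0.815462
R(C) = exp(−0.0000639 × 2500) = 0.852357
R(D) = exp(−0.0000575 × 2500) = 0.866104
R(E) = exp(−0.0000597 × 2500) = 0.861354
R(F) = exp(−0.0000285 × 2500) = 0.931229
Series (A and B): 0.733447 × 0.815462 = 0.598098
Parallel ([0.598098] and C): 1 − (1 − 0.598098)(1 − 0.852357) = 0.940662
Series (E and F): 0.861354 × 0.931229 = 0.802118
Parallel (D and [0.802118]): 1 − (1 − 0.866104)(1 − 0.802118) = 0.973504
Series ([0.940662] and [0.973504]): 0.940662 × 0.973504 = 0.9157

0.9157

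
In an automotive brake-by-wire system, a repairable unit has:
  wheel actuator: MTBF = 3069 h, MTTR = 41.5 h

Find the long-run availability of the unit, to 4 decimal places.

0.9867

A(wheel actuator) = MTBF/(MTBF+MTTR) = 3069/(3069+41.5) = 0.9867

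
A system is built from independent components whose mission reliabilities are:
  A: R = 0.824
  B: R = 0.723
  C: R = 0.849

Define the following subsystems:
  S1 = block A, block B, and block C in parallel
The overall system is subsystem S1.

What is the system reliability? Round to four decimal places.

Parallel (A, B, and C): 1 − (1 − 0.824000)(1 − 0.723000)(1 − 0.849000) = 0.9926

0.9926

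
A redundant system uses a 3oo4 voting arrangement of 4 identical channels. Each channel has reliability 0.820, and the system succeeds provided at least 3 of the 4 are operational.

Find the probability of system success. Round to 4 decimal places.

0.8491

R = Σ_{i=3}^{4} C(4,i) p^i (1−p)^{4−i} with p = 0.820
C(4,3)·0.820^3·0.180^1 = 0.396985
C(4,4)·0.820^4·0.180^0 = 0.452122
Sum = 0.8491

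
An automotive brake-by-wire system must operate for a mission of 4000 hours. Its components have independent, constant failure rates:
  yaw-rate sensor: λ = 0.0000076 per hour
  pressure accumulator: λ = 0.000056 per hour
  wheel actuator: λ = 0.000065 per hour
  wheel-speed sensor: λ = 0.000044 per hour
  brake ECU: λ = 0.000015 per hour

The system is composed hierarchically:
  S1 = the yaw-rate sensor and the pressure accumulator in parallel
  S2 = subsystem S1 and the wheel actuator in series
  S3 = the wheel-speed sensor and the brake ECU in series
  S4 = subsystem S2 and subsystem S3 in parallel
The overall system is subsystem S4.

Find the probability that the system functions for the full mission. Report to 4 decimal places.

R(yaw-rate sensor) = exp(−0.0000076 × 4000) = 0.970057
R(pressure accumulator) = exp(−0.000056 × 4000) = 0.799315
R(wheel actuator) = exp(−0.000065 × 4000) = 0.771052
R(wheel-speed sensor) = exp(−0.000044 × 4000) = 0.838618
R(brake ECU) = exp(−0.000015 × 4000) = 0.941765
Parallel (yaw-rate sensor and pressure accumulator): 1 − (1 − 0.970057)(1 − 0.799315) = 0.993991
Series ([0.993991] and wheel actuator): 0.993991 × 0.771052 = 0.766419
Series (wheel-speed sensor and brake ECU): 0.838618 × 0.941765 = 0.789781
Parallel ([0.766419] and [0.789781]): 1 − (1 − 0.766419)(1 − 0.789781) = 0.9509

0.9509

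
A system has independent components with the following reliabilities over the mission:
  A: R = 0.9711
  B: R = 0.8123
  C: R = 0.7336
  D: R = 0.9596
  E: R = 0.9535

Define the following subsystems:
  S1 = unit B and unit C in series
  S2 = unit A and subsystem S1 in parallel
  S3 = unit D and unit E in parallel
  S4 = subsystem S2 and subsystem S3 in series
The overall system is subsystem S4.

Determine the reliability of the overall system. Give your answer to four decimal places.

Series (B and C): 0.812300 × 0.733600 = 0.595903
Parallel (A and [0.595903]): 1 − (1 − 0.971100)(1 − 0.595903) = 0.988322
Parallel (D and E): 1 − (1 − 0.959600)(1 − 0.953500) = 0.998121
Series ([0.988322] and [0.998121]): 0.988322 × 0.998121 = 0.9865

0.9865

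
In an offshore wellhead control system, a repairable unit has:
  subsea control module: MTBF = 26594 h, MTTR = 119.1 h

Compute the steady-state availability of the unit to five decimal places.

0.99554

A(subsea control module) = MTBF/(MTBF+MTTR) = 26594/(26594+119.1) = 0.99554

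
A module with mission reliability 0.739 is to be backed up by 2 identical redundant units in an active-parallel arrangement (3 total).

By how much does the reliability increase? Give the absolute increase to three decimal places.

0.243

R_before = 0.739
R_after = 1 − (1 − 0.739)^3 = 0.982
ΔR = 0.982 − 0.739 = 0.243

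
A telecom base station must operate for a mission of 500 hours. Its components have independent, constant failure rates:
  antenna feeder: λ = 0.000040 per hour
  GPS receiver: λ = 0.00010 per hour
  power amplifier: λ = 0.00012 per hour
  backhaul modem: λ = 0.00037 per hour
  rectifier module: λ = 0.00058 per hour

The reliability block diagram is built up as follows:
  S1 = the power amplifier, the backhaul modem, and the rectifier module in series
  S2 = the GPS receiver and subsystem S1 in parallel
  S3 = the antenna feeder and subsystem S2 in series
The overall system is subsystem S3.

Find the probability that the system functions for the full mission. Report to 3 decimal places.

R(antenna feeder) = exp(−0.000040 × 500) = 0.98020
R(GPS receiver) = exp(−0.00010 × 500) = 0.95123
R(power amplifier) = exp(−0.00012 × 500) = 0.94176
R(backhaul modem) = exp(−0.00037 × 500) = 0.83110
R(rectifier module) = exp(−0.00058 × 500) = 0.74826
Series (power amplifier, backhaul modem, and rectifier module): 0.94176 × 0.83110 × 0.74826 = 0.58566
Parallel (GPS receiver and [0.58566]): 1 − (1 − 0.95123)(1 − 0.58566) = 0.97979
Series (antenna feeder and [0.97979]): 0.98020 × 0.97979 = 0.960

0.960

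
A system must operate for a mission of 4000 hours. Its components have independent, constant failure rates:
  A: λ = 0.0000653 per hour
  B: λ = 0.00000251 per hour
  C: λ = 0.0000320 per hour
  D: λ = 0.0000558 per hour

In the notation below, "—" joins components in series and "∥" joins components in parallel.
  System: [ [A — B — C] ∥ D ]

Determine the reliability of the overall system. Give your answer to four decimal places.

R(A) = exp(−0.0000653 × 4000) = 0.770127
R(B) = exp(−0.00000251 × 4000) = 0.990010
R(C) = exp(−0.0000320 × 4000) = 0.879853
R(D) = exp(−0.0000558 × 4000) = 0.799955
Series (A, B, and C): 0.770127 × 0.990010 × 0.879853 = 0.670829
Parallel ([0.670829] and D): 1 − (1 − 0.670829)(1 − 0.799955) = 0.9342

0.9342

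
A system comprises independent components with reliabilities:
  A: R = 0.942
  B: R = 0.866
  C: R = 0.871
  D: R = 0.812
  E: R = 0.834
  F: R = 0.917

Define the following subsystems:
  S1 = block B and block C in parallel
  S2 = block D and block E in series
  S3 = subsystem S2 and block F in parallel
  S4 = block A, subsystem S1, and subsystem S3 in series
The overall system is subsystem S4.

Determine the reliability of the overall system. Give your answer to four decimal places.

0.9009

Parallel (B and C): 1 − (1 − 0.866000)(1 − 0.871000) = 0.982714
Series (D and E): 0.812000 × 0.834000 = 0.677208
Parallel ([0.677208] and F): 1 − (1 − 0.677208)(1 − 0.917000) = 0.973208
Series (A, [0.982714], and [0.973208]): 0.942000 × 0.982714 × 0.973208 = 0.9009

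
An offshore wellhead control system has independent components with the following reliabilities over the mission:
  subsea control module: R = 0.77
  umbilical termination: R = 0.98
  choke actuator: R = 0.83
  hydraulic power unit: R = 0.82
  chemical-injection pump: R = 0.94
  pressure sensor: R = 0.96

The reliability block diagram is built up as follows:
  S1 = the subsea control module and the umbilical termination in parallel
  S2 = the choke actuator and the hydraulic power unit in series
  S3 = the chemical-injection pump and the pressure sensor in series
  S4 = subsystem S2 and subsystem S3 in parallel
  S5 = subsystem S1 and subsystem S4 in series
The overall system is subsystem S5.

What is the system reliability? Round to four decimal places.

Parallel (subsea control module and umbilical termination): 1 − (1 − 0.770000)(1 − 0.980000) = 0.995400
Series (choke actuator and hydraulic power unit): 0.830000 × 0.820000 = 0.680600
Series (chemical-injection pump and pressure sensor): 0.940000 × 0.960000 = 0.902400
Parallel ([0.680600] and [0.902400]): 1 − (1 − 0.680600)(1 − 0.902400) = 0.968827
Series ([0.995400] and [0.968827]): 0.995400 × 0.968827 = 0.9644

0.9644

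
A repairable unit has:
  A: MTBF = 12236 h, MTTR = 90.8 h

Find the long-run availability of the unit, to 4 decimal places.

A(A) = MTBF/(MTBF+MTTR) = 12236/(12236+90.8) = 0.9926

0.9926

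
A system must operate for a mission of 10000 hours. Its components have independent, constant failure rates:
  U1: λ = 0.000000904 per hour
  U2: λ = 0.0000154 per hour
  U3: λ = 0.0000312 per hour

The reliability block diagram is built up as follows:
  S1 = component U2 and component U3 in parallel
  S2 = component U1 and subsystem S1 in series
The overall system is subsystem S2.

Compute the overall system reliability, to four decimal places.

0.9531

R(U1) = exp(−0.000000904 × 10000) = 0.991001
R(U2) = exp(−0.0000154 × 10000) = 0.857272
R(U3) = exp(−0.0000312 × 10000) = 0.731982
Parallel (U2 and U3): 1 − (1 − 0.857272)(1 − 0.731982) = 0.961746
Series (U1 and [0.961746]): 0.991001 × 0.961746 = 0.9531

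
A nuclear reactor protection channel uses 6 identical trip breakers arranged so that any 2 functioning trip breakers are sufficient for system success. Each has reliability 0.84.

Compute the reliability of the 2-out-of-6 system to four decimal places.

0.9995

R = Σ_{i=2}^{6} C(6,i) p^i (1−p)^{6−i} with p = 0.84
C(6,2)·0.84^2·0.16^4 = 0.006936
C(6,3)·0.84^3·0.16^3 = 0.048554
C(6,4)·0.84^4·0.16^2 = 0.191183
C(6,5)·0.84^5·0.16^1 = 0.401483
C(6,6)·0.84^6·0.16^0 = 0.351298
Sum = 0.9995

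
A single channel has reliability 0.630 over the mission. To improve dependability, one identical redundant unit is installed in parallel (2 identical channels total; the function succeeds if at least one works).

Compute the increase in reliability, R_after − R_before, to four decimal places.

R_before = 0.630
R_after = 1 − (1 − 0.630)^2 = 0.8631
ΔR = 0.8631 − 0.630 = 0.2331

0.2331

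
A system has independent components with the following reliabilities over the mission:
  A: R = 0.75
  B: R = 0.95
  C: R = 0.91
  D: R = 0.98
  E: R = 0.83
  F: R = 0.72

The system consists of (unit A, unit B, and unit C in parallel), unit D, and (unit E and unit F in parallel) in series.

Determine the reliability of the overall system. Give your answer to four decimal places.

0.9323

Parallel (A, B, and C): 1 − (1 − 0.750000)(1 − 0.950000)(1 − 0.910000) = 0.998875
Parallel (E and F): 1 − (1 − 0.830000)(1 − 0.720000) = 0.952400
Series ([0.998875], D, and [0.952400]): 0.998875 × 0.980000 × 0.952400 = 0.9323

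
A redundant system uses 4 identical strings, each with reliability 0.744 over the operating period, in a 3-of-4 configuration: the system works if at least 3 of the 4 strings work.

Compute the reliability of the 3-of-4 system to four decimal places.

R = Σ_{i=3}^{4} C(4,i) p^i (1−p)^{4−i} with p = 0.744
C(4,3)·0.744^3·0.256^1 = 0.421715
C(4,4)·0.744^4·0.256^0 = 0.306402
Sum = 0.7281

0.7281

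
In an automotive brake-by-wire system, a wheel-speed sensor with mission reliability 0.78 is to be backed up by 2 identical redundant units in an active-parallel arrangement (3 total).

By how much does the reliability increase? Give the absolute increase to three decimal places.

0.209

R_before = 0.78
R_after = 1 − (1 − 0.78)^3 = 0.989
ΔR = 0.989 − 0.78 = 0.209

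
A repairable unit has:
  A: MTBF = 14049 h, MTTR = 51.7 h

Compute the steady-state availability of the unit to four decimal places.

0.9963

A(A) = MTBF/(MTBF+MTTR) = 14049/(14049+51.7) = 0.9963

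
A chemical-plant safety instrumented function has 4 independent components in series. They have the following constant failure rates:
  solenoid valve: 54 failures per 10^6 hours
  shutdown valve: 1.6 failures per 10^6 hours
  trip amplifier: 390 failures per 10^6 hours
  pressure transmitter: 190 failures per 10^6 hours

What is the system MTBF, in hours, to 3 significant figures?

Series of exponential components: λ_sys = Σ λ_i
λ_sys = 0.000054 + 0.0000016 + 0.00039 + 0.00019 = 6.3560e-04 /h
MTBF = 1 / λ_sys = 1570 h

1570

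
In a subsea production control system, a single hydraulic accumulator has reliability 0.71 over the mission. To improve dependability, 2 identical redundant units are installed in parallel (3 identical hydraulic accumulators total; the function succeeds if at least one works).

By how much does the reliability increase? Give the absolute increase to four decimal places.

0.2656

R_before = 0.71
R_after = 1 − (1 − 0.71)^3 = 0.9756
ΔR = 0.9756 − 0.71 = 0.2656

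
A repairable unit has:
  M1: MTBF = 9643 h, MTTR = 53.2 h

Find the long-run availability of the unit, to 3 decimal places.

0.995

A(M1) = MTBF/(MTBF+MTTR) = 9643/(9643+53.2) = 0.995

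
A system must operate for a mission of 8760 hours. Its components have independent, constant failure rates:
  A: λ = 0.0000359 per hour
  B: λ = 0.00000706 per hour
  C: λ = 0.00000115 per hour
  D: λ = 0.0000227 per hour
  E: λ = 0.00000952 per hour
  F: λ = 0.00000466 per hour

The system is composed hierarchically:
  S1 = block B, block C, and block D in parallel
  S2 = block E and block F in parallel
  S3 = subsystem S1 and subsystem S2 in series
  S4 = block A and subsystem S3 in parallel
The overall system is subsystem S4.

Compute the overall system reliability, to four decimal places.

R(A) = exp(−0.0000359 × 8760) = 0.730166
R(B) = exp(−0.00000706 × 8760) = 0.940028
R(C) = exp(−0.00000115 × 8760) = 0.989977
R(D) = exp(−0.0000227 × 8760) = 0.819671
R(E) = exp(−0.00000952 × 8760) = 0.919987
R(F) = exp(−0.00000466 × 8760) = 0.960000
Parallel (B, C, and D): 1 − (1 − 0.940028)(1 − 0.989977)(1 − 0.819671) = 0.999892
Parallel (E and F): 1 − (1 − 0.919987)(1 − 0.960000) = 0.996799
Series ([0.999892] and [0.996799]): 0.999892 × 0.996799 = 0.996691
Parallel (A and [0.996691]): 1 − (1 − 0.730166)(1 − 0.996691) = 0.9991

0.9991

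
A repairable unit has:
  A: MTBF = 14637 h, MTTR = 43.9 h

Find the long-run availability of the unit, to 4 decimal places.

A(A) = MTBF/(MTBF+MTTR) = 14637/(14637+43.9) = 0.9970

0.9970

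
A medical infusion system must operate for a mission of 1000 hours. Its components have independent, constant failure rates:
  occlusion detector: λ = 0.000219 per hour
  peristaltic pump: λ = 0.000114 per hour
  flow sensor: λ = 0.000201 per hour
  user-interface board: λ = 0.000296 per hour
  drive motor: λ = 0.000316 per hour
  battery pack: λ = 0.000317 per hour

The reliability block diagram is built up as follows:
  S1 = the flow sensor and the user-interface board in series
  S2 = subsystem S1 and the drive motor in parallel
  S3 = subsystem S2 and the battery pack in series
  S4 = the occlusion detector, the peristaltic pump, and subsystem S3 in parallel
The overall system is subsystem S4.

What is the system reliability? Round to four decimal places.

R(occlusion detector) = exp(−0.000219 × 1000) = 0.803322
R(peristaltic pump) = exp(−0.000114 × 1000) = 0.892258
R(flow sensor) = exp(−0.000201 × 1000) = 0.817912
R(user-interface board) = exp(−0.000296 × 1000) = 0.743787
R(drive motor) = exp(−0.000316 × 1000) = 0.729059
R(battery pack) = exp(−0.000317 × 1000) = 0.728331
Series (flow sensor and user-interface board): 0.817912 × 0.743787 = 0.608352
Parallel ([0.608352] and drive motor): 1 − (1 − 0.608352)(1 − 0.729059) = 0.893886
Series ([0.893886] and battery pack): 0.893886 × 0.728331 = 0.651045
Parallel (occlusion detector, peristaltic pump, and [0.651045]): 1 − (1 − 0.803322)(1 − 0.892258)(1 − 0.651045) = 0.9926

0.9926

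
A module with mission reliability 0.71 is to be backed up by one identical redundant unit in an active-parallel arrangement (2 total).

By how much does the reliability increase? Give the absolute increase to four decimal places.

R_before = 0.71
R_after = 1 − (1 − 0.71)^2 = 0.9159
ΔR = 0.9159 − 0.71 = 0.2059

0.2059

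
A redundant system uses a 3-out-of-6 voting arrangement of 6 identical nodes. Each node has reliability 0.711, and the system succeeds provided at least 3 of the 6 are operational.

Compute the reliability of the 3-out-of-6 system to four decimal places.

0.9379

R = Σ_{i=3}^{6} C(6,i) p^i (1−p)^{6−i} with p = 0.711
C(6,3)·0.711^3·0.289^3 = 0.173513
C(6,4)·0.711^4·0.289^2 = 0.320159
C(6,5)·0.711^5·0.289^1 = 0.315063
C(6,6)·0.711^6·0.289^0 = 0.129187
Sum = 0.9379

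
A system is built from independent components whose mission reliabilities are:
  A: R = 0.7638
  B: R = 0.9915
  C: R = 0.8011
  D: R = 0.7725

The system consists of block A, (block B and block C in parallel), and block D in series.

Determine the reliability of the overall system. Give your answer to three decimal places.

Parallel (B and C): 1 − (1 − 0.99150)(1 − 0.80110) = 0.99831
Series (A, [0.99831], and D): 0.76380 × 0.99831 × 0.77250 = 0.589

0.589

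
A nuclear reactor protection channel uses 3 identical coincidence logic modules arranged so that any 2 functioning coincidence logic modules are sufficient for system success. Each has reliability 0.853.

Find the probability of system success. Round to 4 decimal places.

R = Σ_{i=2}^{3} C(3,i) p^i (1−p)^{3−i} with p = 0.853
C(3,2)·0.853^2·0.147^1 = 0.320876
C(3,3)·0.853^3·0.147^0 = 0.620650
Sum = 0.9415

0.9415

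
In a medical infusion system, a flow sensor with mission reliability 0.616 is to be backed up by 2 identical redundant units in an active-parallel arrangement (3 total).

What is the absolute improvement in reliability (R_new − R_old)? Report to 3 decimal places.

R_before = 0.616
R_after = 1 − (1 − 0.616)^3 = 0.943
ΔR = 0.943 − 0.616 = 0.327

0.327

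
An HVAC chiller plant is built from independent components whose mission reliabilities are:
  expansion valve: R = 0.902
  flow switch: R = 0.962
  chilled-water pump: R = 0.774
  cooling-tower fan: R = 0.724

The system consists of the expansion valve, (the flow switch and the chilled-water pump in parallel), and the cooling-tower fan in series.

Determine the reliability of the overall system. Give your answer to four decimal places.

0.6474

Parallel (flow switch and chilled-water pump): 1 − (1 − 0.962000)(1 − 0.774000) = 0.991412
Series (expansion valve, [0.991412], and cooling-tower fan): 0.902000 × 0.991412 × 0.724000 = 0.6474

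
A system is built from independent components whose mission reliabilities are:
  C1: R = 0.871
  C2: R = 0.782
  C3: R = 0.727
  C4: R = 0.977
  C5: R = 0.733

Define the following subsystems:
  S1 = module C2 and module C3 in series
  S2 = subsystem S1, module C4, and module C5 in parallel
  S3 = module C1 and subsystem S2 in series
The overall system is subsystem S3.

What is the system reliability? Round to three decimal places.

Series (C2 and C3): 0.78200 × 0.72700 = 0.56851
Parallel ([0.56851], C4, and C5): 1 − (1 − 0.56851)(1 − 0.97700)(1 − 0.73300) = 0.99735
Series (C1 and [0.99735]): 0.87100 × 0.99735 = 0.869

0.869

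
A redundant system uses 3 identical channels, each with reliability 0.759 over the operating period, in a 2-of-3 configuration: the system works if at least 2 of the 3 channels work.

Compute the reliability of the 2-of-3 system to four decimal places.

0.8538

R = Σ_{i=2}^{3} C(3,i) p^i (1−p)^{3−i} with p = 0.759
C(3,2)·0.759^2·0.241^1 = 0.416507
C(3,3)·0.759^3·0.241^0 = 0.437245
Sum = 0.8538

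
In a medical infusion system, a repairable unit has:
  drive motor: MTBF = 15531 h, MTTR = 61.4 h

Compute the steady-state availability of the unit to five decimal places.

A(drive motor) = MTBF/(MTBF+MTTR) = 15531/(15531+61.4) = 0.99606

0.99606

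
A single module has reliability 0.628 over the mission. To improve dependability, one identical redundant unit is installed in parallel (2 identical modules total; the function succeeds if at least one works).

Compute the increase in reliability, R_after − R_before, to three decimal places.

R_before = 0.628
R_after = 1 − (1 − 0.628)^2 = 0.862
ΔR = 0.862 − 0.628 = 0.234

0.234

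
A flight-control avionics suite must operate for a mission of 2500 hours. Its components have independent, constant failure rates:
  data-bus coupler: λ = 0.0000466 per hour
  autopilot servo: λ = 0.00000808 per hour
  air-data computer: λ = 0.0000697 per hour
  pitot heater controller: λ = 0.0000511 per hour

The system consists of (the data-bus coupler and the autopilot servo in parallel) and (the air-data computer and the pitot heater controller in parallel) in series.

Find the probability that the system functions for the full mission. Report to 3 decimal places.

0.979

R(data-bus coupler) = exp(−0.0000466 × 2500) = 0.89003
R(autopilot servo) = exp(−0.00000808 × 2500) = 0.98000
R(air-data computer) = exp(−0.0000697 × 2500) = 0.84009
R(pitot heater controller) = exp(−0.0000511 × 2500) = 0.88007
Parallel (data-bus coupler and autopilot servo): 1 − (1 − 0.89003)(1 − 0.98000) = 0.99780
Parallel (air-data computer and pitot heater controller): 1 − (1 − 0.84009)(1 − 0.88007) = 0.98082
Series ([0.99780] and [0.98082]): 0.99780 × 0.98082 = 0.979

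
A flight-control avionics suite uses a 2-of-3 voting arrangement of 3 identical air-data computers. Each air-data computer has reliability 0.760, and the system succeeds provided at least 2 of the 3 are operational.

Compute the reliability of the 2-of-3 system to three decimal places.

0.855

R = Σ_{i=2}^{3} C(3,i) p^i (1−p)^{3−i} with p = 0.760
C(3,2)·0.760^2·0.240^1 = 0.41587
C(3,3)·0.760^3·0.240^0 = 0.43898
Sum = 0.855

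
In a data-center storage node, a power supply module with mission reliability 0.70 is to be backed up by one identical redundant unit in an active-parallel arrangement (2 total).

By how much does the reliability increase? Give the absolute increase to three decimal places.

R_before = 0.70
R_after = 1 − (1 − 0.70)^2 = 0.910
ΔR = 0.910 − 0.70 = 0.210

0.210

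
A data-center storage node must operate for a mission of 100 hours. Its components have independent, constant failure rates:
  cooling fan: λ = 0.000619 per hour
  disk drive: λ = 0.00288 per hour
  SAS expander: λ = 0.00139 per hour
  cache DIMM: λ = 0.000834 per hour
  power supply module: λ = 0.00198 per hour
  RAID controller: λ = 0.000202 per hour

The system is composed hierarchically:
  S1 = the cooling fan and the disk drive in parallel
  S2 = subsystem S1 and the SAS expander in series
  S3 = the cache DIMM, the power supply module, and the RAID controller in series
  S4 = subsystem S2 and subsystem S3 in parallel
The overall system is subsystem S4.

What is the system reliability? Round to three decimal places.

R(cooling fan) = exp(−0.000619 × 100) = 0.93998
R(disk drive) = exp(−0.00288 × 100) = 0.74976
R(SAS expander) = exp(−0.00139 × 100) = 0.87023
R(cache DIMM) = exp(−0.000834 × 100) = 0.91998
R(power supply module) = exp(−0.00198 × 100) = 0.82037
R(RAID controller) = exp(−0.000202 × 100) = 0.98000
Parallel (cooling fan and disk drive): 1 − (1 − 0.93998)(1 − 0.74976) = 0.98498
Series ([0.98498] and SAS expander): 0.98498 × 0.87023 = 0.85716
Series (cache DIMM, power supply module, and RAID controller): 0.91998 × 0.82037 × 0.98000 = 0.73963
Parallel ([0.85716] and [0.73963]): 1 − (1 − 0.85716)(1 − 0.73963) = 0.963

0.963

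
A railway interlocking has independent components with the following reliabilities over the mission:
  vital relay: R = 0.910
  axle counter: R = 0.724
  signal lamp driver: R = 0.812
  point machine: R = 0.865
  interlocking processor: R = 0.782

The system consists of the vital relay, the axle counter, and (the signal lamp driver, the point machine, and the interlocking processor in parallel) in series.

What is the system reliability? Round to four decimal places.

Parallel (signal lamp driver, point machine, and interlocking processor): 1 − (1 − 0.812000)(1 − 0.865000)(1 − 0.782000) = 0.994467
Series (vital relay, axle counter, and [0.994467]): 0.910000 × 0.724000 × 0.994467 = 0.6552

0.6552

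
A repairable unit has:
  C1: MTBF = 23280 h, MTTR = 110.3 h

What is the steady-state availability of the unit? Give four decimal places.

A(C1) = MTBF/(MTBF+MTTR) = 23280/(23280+110.3) = 0.9953

0.9953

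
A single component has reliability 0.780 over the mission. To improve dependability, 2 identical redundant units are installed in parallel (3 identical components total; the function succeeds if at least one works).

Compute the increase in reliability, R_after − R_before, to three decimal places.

0.209

R_before = 0.780
R_after = 1 − (1 − 0.780)^3 = 0.989
ΔR = 0.989 − 0.780 = 0.209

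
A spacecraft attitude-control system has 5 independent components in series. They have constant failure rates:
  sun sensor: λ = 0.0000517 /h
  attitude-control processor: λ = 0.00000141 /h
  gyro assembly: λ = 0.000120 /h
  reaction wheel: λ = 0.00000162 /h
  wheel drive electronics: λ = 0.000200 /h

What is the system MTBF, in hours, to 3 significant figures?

2670

Series of exponential components: λ_sys = Σ λ_i
λ_sys = 0.0000517 + 0.00000141 + 0.000120 + 0.00000162 + 0.000200 = 3.7473e-04 /h
MTBF = 1 / λ_sys = 2670 h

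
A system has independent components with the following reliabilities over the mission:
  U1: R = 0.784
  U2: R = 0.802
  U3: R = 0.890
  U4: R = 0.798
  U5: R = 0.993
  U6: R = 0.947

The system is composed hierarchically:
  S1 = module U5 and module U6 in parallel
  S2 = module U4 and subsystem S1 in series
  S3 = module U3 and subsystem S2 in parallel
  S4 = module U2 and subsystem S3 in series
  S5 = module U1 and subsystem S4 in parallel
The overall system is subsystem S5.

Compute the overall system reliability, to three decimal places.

Parallel (U5 and U6): 1 − (1 − 0.99300)(1 − 0.94700) = 0.99963
Series (U4 and [0.99963]): 0.79800 × 0.99963 = 0.79770
Parallel (U3 and [0.79770]): 1 − (1 − 0.89000)(1 − 0.79770) = 0.97775
Series (U2 and [0.97775]): 0.80200 × 0.97775 = 0.78416
Parallel (U1 and [0.78416]): 1 − (1 − 0.78400)(1 − 0.78416) = 0.953

0.953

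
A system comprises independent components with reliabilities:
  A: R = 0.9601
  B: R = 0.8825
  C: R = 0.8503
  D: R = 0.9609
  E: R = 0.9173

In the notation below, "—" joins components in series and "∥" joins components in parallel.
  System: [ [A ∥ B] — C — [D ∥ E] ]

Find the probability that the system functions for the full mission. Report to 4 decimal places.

0.8436

Parallel (A and B): 1 − (1 − 0.960100)(1 − 0.882500) = 0.995312
Parallel (D and E): 1 − (1 − 0.960900)(1 − 0.917300) = 0.996766
Series ([0.995312], C, and [0.996766]): 0.995312 × 0.850300 × 0.996766 = 0.8436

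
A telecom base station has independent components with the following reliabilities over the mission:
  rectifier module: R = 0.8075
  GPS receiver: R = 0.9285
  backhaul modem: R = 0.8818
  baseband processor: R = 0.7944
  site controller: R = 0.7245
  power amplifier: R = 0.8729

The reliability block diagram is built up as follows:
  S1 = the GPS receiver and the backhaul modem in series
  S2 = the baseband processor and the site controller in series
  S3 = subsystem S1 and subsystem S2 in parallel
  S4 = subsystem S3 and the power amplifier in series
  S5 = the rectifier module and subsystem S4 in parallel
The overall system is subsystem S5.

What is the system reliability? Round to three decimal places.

0.963

Series (GPS receiver and backhaul modem): 0.92850 × 0.88180 = 0.81875
Series (baseband processor and site controller): 0.79440 × 0.72450 = 0.57554
Parallel ([0.81875] and [0.57554]): 1 − (1 − 0.81875)(1 − 0.57554) = 0.92307
Series ([0.92307] and power amplifier): 0.92307 × 0.87290 = 0.80575
Parallel (rectifier module and [0.80575]): 1 − (1 − 0.80750)(1 − 0.80575) = 0.963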